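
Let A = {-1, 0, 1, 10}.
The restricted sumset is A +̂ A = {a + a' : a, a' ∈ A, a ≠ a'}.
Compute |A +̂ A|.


Restricted sumset: A +̂ A = {a + a' : a ∈ A, a' ∈ A, a ≠ a'}.
Equivalently, take A + A and drop any sum 2a that is achievable ONLY as a + a for a ∈ A (i.e. sums representable only with equal summands).
Enumerate pairs (a, a') with a < a' (symmetric, so each unordered pair gives one sum; this covers all a ≠ a'):
  -1 + 0 = -1
  -1 + 1 = 0
  -1 + 10 = 9
  0 + 1 = 1
  0 + 10 = 10
  1 + 10 = 11
Collected distinct sums: {-1, 0, 1, 9, 10, 11}
|A +̂ A| = 6
(Reference bound: |A +̂ A| ≥ 2|A| - 3 for |A| ≥ 2, with |A| = 4 giving ≥ 5.)

|A +̂ A| = 6


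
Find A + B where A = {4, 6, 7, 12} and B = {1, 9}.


A + B = {a + b : a ∈ A, b ∈ B}.
Enumerate all |A|·|B| = 4·2 = 8 pairs (a, b) and collect distinct sums.
a = 4: 4+1=5, 4+9=13
a = 6: 6+1=7, 6+9=15
a = 7: 7+1=8, 7+9=16
a = 12: 12+1=13, 12+9=21
Collecting distinct sums: A + B = {5, 7, 8, 13, 15, 16, 21}
|A + B| = 7

A + B = {5, 7, 8, 13, 15, 16, 21}


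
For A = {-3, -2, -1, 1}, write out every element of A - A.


A - A = {a - a' : a, a' ∈ A}.
Compute a - a' for each ordered pair (a, a'):
a = -3: -3--3=0, -3--2=-1, -3--1=-2, -3-1=-4
a = -2: -2--3=1, -2--2=0, -2--1=-1, -2-1=-3
a = -1: -1--3=2, -1--2=1, -1--1=0, -1-1=-2
a = 1: 1--3=4, 1--2=3, 1--1=2, 1-1=0
Collecting distinct values (and noting 0 appears from a-a):
A - A = {-4, -3, -2, -1, 0, 1, 2, 3, 4}
|A - A| = 9

A - A = {-4, -3, -2, -1, 0, 1, 2, 3, 4}


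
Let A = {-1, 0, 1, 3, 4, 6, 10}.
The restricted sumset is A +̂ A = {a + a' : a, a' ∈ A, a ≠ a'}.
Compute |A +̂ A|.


Restricted sumset: A +̂ A = {a + a' : a ∈ A, a' ∈ A, a ≠ a'}.
Equivalently, take A + A and drop any sum 2a that is achievable ONLY as a + a for a ∈ A (i.e. sums representable only with equal summands).
Enumerate pairs (a, a') with a < a' (symmetric, so each unordered pair gives one sum; this covers all a ≠ a'):
  -1 + 0 = -1
  -1 + 1 = 0
  -1 + 3 = 2
  -1 + 4 = 3
  -1 + 6 = 5
  -1 + 10 = 9
  0 + 1 = 1
  0 + 3 = 3
  0 + 4 = 4
  0 + 6 = 6
  0 + 10 = 10
  1 + 3 = 4
  1 + 4 = 5
  1 + 6 = 7
  1 + 10 = 11
  3 + 4 = 7
  3 + 6 = 9
  3 + 10 = 13
  4 + 6 = 10
  4 + 10 = 14
  6 + 10 = 16
Collected distinct sums: {-1, 0, 1, 2, 3, 4, 5, 6, 7, 9, 10, 11, 13, 14, 16}
|A +̂ A| = 15
(Reference bound: |A +̂ A| ≥ 2|A| - 3 for |A| ≥ 2, with |A| = 7 giving ≥ 11.)

|A +̂ A| = 15


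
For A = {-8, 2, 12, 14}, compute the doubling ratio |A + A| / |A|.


|A| = 4.
Compute A + A by enumerating all 16 pairs.
A + A = {-16, -6, 4, 6, 14, 16, 24, 26, 28}, so |A + A| = 9.
K = |A + A| / |A| = 9/4 (already in lowest terms) ≈ 2.2500.
Reference: AP of size 4 gives K = 7/4 ≈ 1.7500; a fully generic set of size 4 gives K ≈ 2.5000.

|A| = 4, |A + A| = 9, K = 9/4.


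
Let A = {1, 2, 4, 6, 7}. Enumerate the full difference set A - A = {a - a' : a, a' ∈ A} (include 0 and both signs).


A - A = {a - a' : a, a' ∈ A}.
Compute a - a' for each ordered pair (a, a'):
a = 1: 1-1=0, 1-2=-1, 1-4=-3, 1-6=-5, 1-7=-6
a = 2: 2-1=1, 2-2=0, 2-4=-2, 2-6=-4, 2-7=-5
a = 4: 4-1=3, 4-2=2, 4-4=0, 4-6=-2, 4-7=-3
a = 6: 6-1=5, 6-2=4, 6-4=2, 6-6=0, 6-7=-1
a = 7: 7-1=6, 7-2=5, 7-4=3, 7-6=1, 7-7=0
Collecting distinct values (and noting 0 appears from a-a):
A - A = {-6, -5, -4, -3, -2, -1, 0, 1, 2, 3, 4, 5, 6}
|A - A| = 13

A - A = {-6, -5, -4, -3, -2, -1, 0, 1, 2, 3, 4, 5, 6}


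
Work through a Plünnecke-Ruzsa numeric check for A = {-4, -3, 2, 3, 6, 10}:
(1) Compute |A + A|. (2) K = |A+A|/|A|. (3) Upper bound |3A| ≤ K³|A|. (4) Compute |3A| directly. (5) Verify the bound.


|A| = 6.
Step 1: Compute A + A by enumerating all 36 pairs.
A + A = {-8, -7, -6, -2, -1, 0, 2, 3, 4, 5, 6, 7, 8, 9, 12, 13, 16, 20}, so |A + A| = 18.
Step 2: Doubling constant K = |A + A|/|A| = 18/6 = 18/6 ≈ 3.0000.
Step 3: Plünnecke-Ruzsa gives |3A| ≤ K³·|A| = (3.0000)³ · 6 ≈ 162.0000.
Step 4: Compute 3A = A + A + A directly by enumerating all triples (a,b,c) ∈ A³; |3A| = 34.
Step 5: Check 34 ≤ 162.0000? Yes ✓.

K = 18/6, Plünnecke-Ruzsa bound K³|A| ≈ 162.0000, |3A| = 34, inequality holds.


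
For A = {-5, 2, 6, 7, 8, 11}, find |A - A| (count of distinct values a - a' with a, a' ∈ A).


A - A = {a - a' : a, a' ∈ A}; |A| = 6.
Bounds: 2|A|-1 ≤ |A - A| ≤ |A|² - |A| + 1, i.e. 11 ≤ |A - A| ≤ 31.
Note: 0 ∈ A - A always (from a - a). The set is symmetric: if d ∈ A - A then -d ∈ A - A.
Enumerate nonzero differences d = a - a' with a > a' (then include -d):
Positive differences: {1, 2, 3, 4, 5, 6, 7, 9, 11, 12, 13, 16}
Full difference set: {0} ∪ (positive diffs) ∪ (negative diffs).
|A - A| = 1 + 2·12 = 25 (matches direct enumeration: 25).

|A - A| = 25


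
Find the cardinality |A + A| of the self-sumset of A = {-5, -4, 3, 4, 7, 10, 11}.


A + A = {a + a' : a, a' ∈ A}; |A| = 7.
General bounds: 2|A| - 1 ≤ |A + A| ≤ |A|(|A|+1)/2, i.e. 13 ≤ |A + A| ≤ 28.
Lower bound 2|A|-1 is attained iff A is an arithmetic progression.
Enumerate sums a + a' for a ≤ a' (symmetric, so this suffices):
a = -5: -5+-5=-10, -5+-4=-9, -5+3=-2, -5+4=-1, -5+7=2, -5+10=5, -5+11=6
a = -4: -4+-4=-8, -4+3=-1, -4+4=0, -4+7=3, -4+10=6, -4+11=7
a = 3: 3+3=6, 3+4=7, 3+7=10, 3+10=13, 3+11=14
a = 4: 4+4=8, 4+7=11, 4+10=14, 4+11=15
a = 7: 7+7=14, 7+10=17, 7+11=18
a = 10: 10+10=20, 10+11=21
a = 11: 11+11=22
Distinct sums: {-10, -9, -8, -2, -1, 0, 2, 3, 5, 6, 7, 8, 10, 11, 13, 14, 15, 17, 18, 20, 21, 22}
|A + A| = 22

|A + A| = 22


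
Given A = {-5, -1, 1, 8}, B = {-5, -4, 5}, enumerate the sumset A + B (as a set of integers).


A + B = {a + b : a ∈ A, b ∈ B}.
Enumerate all |A|·|B| = 4·3 = 12 pairs (a, b) and collect distinct sums.
a = -5: -5+-5=-10, -5+-4=-9, -5+5=0
a = -1: -1+-5=-6, -1+-4=-5, -1+5=4
a = 1: 1+-5=-4, 1+-4=-3, 1+5=6
a = 8: 8+-5=3, 8+-4=4, 8+5=13
Collecting distinct sums: A + B = {-10, -9, -6, -5, -4, -3, 0, 3, 4, 6, 13}
|A + B| = 11

A + B = {-10, -9, -6, -5, -4, -3, 0, 3, 4, 6, 13}


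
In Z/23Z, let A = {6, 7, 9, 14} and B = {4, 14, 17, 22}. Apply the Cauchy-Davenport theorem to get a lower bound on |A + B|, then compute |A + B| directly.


Cauchy-Davenport: |A + B| ≥ min(p, |A| + |B| - 1) for A, B nonempty in Z/pZ.
|A| = 4, |B| = 4, p = 23.
CD lower bound = min(23, 4 + 4 - 1) = min(23, 7) = 7.
Compute A + B mod 23 directly:
a = 6: 6+4=10, 6+14=20, 6+17=0, 6+22=5
a = 7: 7+4=11, 7+14=21, 7+17=1, 7+22=6
a = 9: 9+4=13, 9+14=0, 9+17=3, 9+22=8
a = 14: 14+4=18, 14+14=5, 14+17=8, 14+22=13
A + B = {0, 1, 3, 5, 6, 8, 10, 11, 13, 18, 20, 21}, so |A + B| = 12.
Verify: 12 ≥ 7? Yes ✓.

CD lower bound = 7, actual |A + B| = 12.


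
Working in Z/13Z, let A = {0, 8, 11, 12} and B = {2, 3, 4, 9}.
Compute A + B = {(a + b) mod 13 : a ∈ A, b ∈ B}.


Work in Z/13Z: reduce every sum a + b modulo 13.
Enumerate all 16 pairs:
a = 0: 0+2=2, 0+3=3, 0+4=4, 0+9=9
a = 8: 8+2=10, 8+3=11, 8+4=12, 8+9=4
a = 11: 11+2=0, 11+3=1, 11+4=2, 11+9=7
a = 12: 12+2=1, 12+3=2, 12+4=3, 12+9=8
Distinct residues collected: {0, 1, 2, 3, 4, 7, 8, 9, 10, 11, 12}
|A + B| = 11 (out of 13 total residues).

A + B = {0, 1, 2, 3, 4, 7, 8, 9, 10, 11, 12}


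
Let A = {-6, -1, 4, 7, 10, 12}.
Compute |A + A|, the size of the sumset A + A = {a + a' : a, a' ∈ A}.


A + A = {a + a' : a, a' ∈ A}; |A| = 6.
General bounds: 2|A| - 1 ≤ |A + A| ≤ |A|(|A|+1)/2, i.e. 11 ≤ |A + A| ≤ 21.
Lower bound 2|A|-1 is attained iff A is an arithmetic progression.
Enumerate sums a + a' for a ≤ a' (symmetric, so this suffices):
a = -6: -6+-6=-12, -6+-1=-7, -6+4=-2, -6+7=1, -6+10=4, -6+12=6
a = -1: -1+-1=-2, -1+4=3, -1+7=6, -1+10=9, -1+12=11
a = 4: 4+4=8, 4+7=11, 4+10=14, 4+12=16
a = 7: 7+7=14, 7+10=17, 7+12=19
a = 10: 10+10=20, 10+12=22
a = 12: 12+12=24
Distinct sums: {-12, -7, -2, 1, 3, 4, 6, 8, 9, 11, 14, 16, 17, 19, 20, 22, 24}
|A + A| = 17

|A + A| = 17


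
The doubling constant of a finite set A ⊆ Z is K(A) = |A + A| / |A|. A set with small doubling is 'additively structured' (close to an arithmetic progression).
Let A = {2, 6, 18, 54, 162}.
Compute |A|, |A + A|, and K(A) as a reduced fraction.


|A| = 5.
Compute A + A by enumerating all 25 pairs.
A + A = {4, 8, 12, 20, 24, 36, 56, 60, 72, 108, 164, 168, 180, 216, 324}, so |A + A| = 15.
K = |A + A| / |A| = 15/5 = 3/1 ≈ 3.0000.
Reference: AP of size 5 gives K = 9/5 ≈ 1.8000; a fully generic set of size 5 gives K ≈ 3.0000.

|A| = 5, |A + A| = 15, K = 15/5 = 3/1.


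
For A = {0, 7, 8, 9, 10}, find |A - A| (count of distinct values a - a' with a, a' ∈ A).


A - A = {a - a' : a, a' ∈ A}; |A| = 5.
Bounds: 2|A|-1 ≤ |A - A| ≤ |A|² - |A| + 1, i.e. 9 ≤ |A - A| ≤ 21.
Note: 0 ∈ A - A always (from a - a). The set is symmetric: if d ∈ A - A then -d ∈ A - A.
Enumerate nonzero differences d = a - a' with a > a' (then include -d):
Positive differences: {1, 2, 3, 7, 8, 9, 10}
Full difference set: {0} ∪ (positive diffs) ∪ (negative diffs).
|A - A| = 1 + 2·7 = 15 (matches direct enumeration: 15).

|A - A| = 15


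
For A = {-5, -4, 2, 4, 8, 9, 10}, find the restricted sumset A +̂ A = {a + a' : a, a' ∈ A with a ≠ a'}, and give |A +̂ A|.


Restricted sumset: A +̂ A = {a + a' : a ∈ A, a' ∈ A, a ≠ a'}.
Equivalently, take A + A and drop any sum 2a that is achievable ONLY as a + a for a ∈ A (i.e. sums representable only with equal summands).
Enumerate pairs (a, a') with a < a' (symmetric, so each unordered pair gives one sum; this covers all a ≠ a'):
  -5 + -4 = -9
  -5 + 2 = -3
  -5 + 4 = -1
  -5 + 8 = 3
  -5 + 9 = 4
  -5 + 10 = 5
  -4 + 2 = -2
  -4 + 4 = 0
  -4 + 8 = 4
  -4 + 9 = 5
  -4 + 10 = 6
  2 + 4 = 6
  2 + 8 = 10
  2 + 9 = 11
  2 + 10 = 12
  4 + 8 = 12
  4 + 9 = 13
  4 + 10 = 14
  8 + 9 = 17
  8 + 10 = 18
  9 + 10 = 19
Collected distinct sums: {-9, -3, -2, -1, 0, 3, 4, 5, 6, 10, 11, 12, 13, 14, 17, 18, 19}
|A +̂ A| = 17
(Reference bound: |A +̂ A| ≥ 2|A| - 3 for |A| ≥ 2, with |A| = 7 giving ≥ 11.)

|A +̂ A| = 17


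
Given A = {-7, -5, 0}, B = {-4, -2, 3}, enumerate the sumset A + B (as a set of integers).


A + B = {a + b : a ∈ A, b ∈ B}.
Enumerate all |A|·|B| = 3·3 = 9 pairs (a, b) and collect distinct sums.
a = -7: -7+-4=-11, -7+-2=-9, -7+3=-4
a = -5: -5+-4=-9, -5+-2=-7, -5+3=-2
a = 0: 0+-4=-4, 0+-2=-2, 0+3=3
Collecting distinct sums: A + B = {-11, -9, -7, -4, -2, 3}
|A + B| = 6

A + B = {-11, -9, -7, -4, -2, 3}


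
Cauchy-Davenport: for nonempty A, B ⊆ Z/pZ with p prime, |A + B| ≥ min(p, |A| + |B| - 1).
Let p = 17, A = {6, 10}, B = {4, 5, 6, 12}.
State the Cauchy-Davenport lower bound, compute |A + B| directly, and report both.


Cauchy-Davenport: |A + B| ≥ min(p, |A| + |B| - 1) for A, B nonempty in Z/pZ.
|A| = 2, |B| = 4, p = 17.
CD lower bound = min(17, 2 + 4 - 1) = min(17, 5) = 5.
Compute A + B mod 17 directly:
a = 6: 6+4=10, 6+5=11, 6+6=12, 6+12=1
a = 10: 10+4=14, 10+5=15, 10+6=16, 10+12=5
A + B = {1, 5, 10, 11, 12, 14, 15, 16}, so |A + B| = 8.
Verify: 8 ≥ 5? Yes ✓.

CD lower bound = 5, actual |A + B| = 8.


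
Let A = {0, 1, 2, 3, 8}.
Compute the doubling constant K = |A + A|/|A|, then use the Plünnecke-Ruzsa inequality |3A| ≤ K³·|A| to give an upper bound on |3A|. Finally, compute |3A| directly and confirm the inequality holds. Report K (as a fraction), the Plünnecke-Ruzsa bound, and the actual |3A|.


|A| = 5.
Step 1: Compute A + A by enumerating all 25 pairs.
A + A = {0, 1, 2, 3, 4, 5, 6, 8, 9, 10, 11, 16}, so |A + A| = 12.
Step 2: Doubling constant K = |A + A|/|A| = 12/5 = 12/5 ≈ 2.4000.
Step 3: Plünnecke-Ruzsa gives |3A| ≤ K³·|A| = (2.4000)³ · 5 ≈ 69.1200.
Step 4: Compute 3A = A + A + A directly by enumerating all triples (a,b,c) ∈ A³; |3A| = 20.
Step 5: Check 20 ≤ 69.1200? Yes ✓.

K = 12/5, Plünnecke-Ruzsa bound K³|A| ≈ 69.1200, |3A| = 20, inequality holds.


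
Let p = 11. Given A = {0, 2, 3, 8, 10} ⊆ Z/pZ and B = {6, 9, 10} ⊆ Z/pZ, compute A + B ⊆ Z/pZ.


Work in Z/11Z: reduce every sum a + b modulo 11.
Enumerate all 15 pairs:
a = 0: 0+6=6, 0+9=9, 0+10=10
a = 2: 2+6=8, 2+9=0, 2+10=1
a = 3: 3+6=9, 3+9=1, 3+10=2
a = 8: 8+6=3, 8+9=6, 8+10=7
a = 10: 10+6=5, 10+9=8, 10+10=9
Distinct residues collected: {0, 1, 2, 3, 5, 6, 7, 8, 9, 10}
|A + B| = 10 (out of 11 total residues).

A + B = {0, 1, 2, 3, 5, 6, 7, 8, 9, 10}


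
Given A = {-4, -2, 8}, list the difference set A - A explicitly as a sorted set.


A - A = {a - a' : a, a' ∈ A}.
Compute a - a' for each ordered pair (a, a'):
a = -4: -4--4=0, -4--2=-2, -4-8=-12
a = -2: -2--4=2, -2--2=0, -2-8=-10
a = 8: 8--4=12, 8--2=10, 8-8=0
Collecting distinct values (and noting 0 appears from a-a):
A - A = {-12, -10, -2, 0, 2, 10, 12}
|A - A| = 7

A - A = {-12, -10, -2, 0, 2, 10, 12}


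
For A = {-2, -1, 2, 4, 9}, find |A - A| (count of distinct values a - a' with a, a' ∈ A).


A - A = {a - a' : a, a' ∈ A}; |A| = 5.
Bounds: 2|A|-1 ≤ |A - A| ≤ |A|² - |A| + 1, i.e. 9 ≤ |A - A| ≤ 21.
Note: 0 ∈ A - A always (from a - a). The set is symmetric: if d ∈ A - A then -d ∈ A - A.
Enumerate nonzero differences d = a - a' with a > a' (then include -d):
Positive differences: {1, 2, 3, 4, 5, 6, 7, 10, 11}
Full difference set: {0} ∪ (positive diffs) ∪ (negative diffs).
|A - A| = 1 + 2·9 = 19 (matches direct enumeration: 19).

|A - A| = 19


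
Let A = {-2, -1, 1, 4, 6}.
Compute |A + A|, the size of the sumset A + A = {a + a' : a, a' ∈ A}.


A + A = {a + a' : a, a' ∈ A}; |A| = 5.
General bounds: 2|A| - 1 ≤ |A + A| ≤ |A|(|A|+1)/2, i.e. 9 ≤ |A + A| ≤ 15.
Lower bound 2|A|-1 is attained iff A is an arithmetic progression.
Enumerate sums a + a' for a ≤ a' (symmetric, so this suffices):
a = -2: -2+-2=-4, -2+-1=-3, -2+1=-1, -2+4=2, -2+6=4
a = -1: -1+-1=-2, -1+1=0, -1+4=3, -1+6=5
a = 1: 1+1=2, 1+4=5, 1+6=7
a = 4: 4+4=8, 4+6=10
a = 6: 6+6=12
Distinct sums: {-4, -3, -2, -1, 0, 2, 3, 4, 5, 7, 8, 10, 12}
|A + A| = 13

|A + A| = 13


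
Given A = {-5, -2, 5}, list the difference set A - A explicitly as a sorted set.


A - A = {a - a' : a, a' ∈ A}.
Compute a - a' for each ordered pair (a, a'):
a = -5: -5--5=0, -5--2=-3, -5-5=-10
a = -2: -2--5=3, -2--2=0, -2-5=-7
a = 5: 5--5=10, 5--2=7, 5-5=0
Collecting distinct values (and noting 0 appears from a-a):
A - A = {-10, -7, -3, 0, 3, 7, 10}
|A - A| = 7

A - A = {-10, -7, -3, 0, 3, 7, 10}


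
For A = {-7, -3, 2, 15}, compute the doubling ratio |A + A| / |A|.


|A| = 4.
Compute A + A by enumerating all 16 pairs.
A + A = {-14, -10, -6, -5, -1, 4, 8, 12, 17, 30}, so |A + A| = 10.
K = |A + A| / |A| = 10/4 = 5/2 ≈ 2.5000.
Reference: AP of size 4 gives K = 7/4 ≈ 1.7500; a fully generic set of size 4 gives K ≈ 2.5000.

|A| = 4, |A + A| = 10, K = 10/4 = 5/2.


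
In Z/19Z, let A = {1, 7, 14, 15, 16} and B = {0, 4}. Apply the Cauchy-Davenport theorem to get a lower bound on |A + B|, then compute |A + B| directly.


Cauchy-Davenport: |A + B| ≥ min(p, |A| + |B| - 1) for A, B nonempty in Z/pZ.
|A| = 5, |B| = 2, p = 19.
CD lower bound = min(19, 5 + 2 - 1) = min(19, 6) = 6.
Compute A + B mod 19 directly:
a = 1: 1+0=1, 1+4=5
a = 7: 7+0=7, 7+4=11
a = 14: 14+0=14, 14+4=18
a = 15: 15+0=15, 15+4=0
a = 16: 16+0=16, 16+4=1
A + B = {0, 1, 5, 7, 11, 14, 15, 16, 18}, so |A + B| = 9.
Verify: 9 ≥ 6? Yes ✓.

CD lower bound = 6, actual |A + B| = 9.


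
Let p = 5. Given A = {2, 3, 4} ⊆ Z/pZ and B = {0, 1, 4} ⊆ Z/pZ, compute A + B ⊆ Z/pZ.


Work in Z/5Z: reduce every sum a + b modulo 5.
Enumerate all 9 pairs:
a = 2: 2+0=2, 2+1=3, 2+4=1
a = 3: 3+0=3, 3+1=4, 3+4=2
a = 4: 4+0=4, 4+1=0, 4+4=3
Distinct residues collected: {0, 1, 2, 3, 4}
|A + B| = 5 (out of 5 total residues).

A + B = {0, 1, 2, 3, 4}


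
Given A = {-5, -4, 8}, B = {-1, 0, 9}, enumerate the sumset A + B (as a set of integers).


A + B = {a + b : a ∈ A, b ∈ B}.
Enumerate all |A|·|B| = 3·3 = 9 pairs (a, b) and collect distinct sums.
a = -5: -5+-1=-6, -5+0=-5, -5+9=4
a = -4: -4+-1=-5, -4+0=-4, -4+9=5
a = 8: 8+-1=7, 8+0=8, 8+9=17
Collecting distinct sums: A + B = {-6, -5, -4, 4, 5, 7, 8, 17}
|A + B| = 8

A + B = {-6, -5, -4, 4, 5, 7, 8, 17}


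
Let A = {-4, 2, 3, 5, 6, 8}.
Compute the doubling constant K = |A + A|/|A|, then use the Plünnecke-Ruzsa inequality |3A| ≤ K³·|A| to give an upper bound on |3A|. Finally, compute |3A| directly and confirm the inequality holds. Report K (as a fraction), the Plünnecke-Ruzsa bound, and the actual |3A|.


|A| = 6.
Step 1: Compute A + A by enumerating all 36 pairs.
A + A = {-8, -2, -1, 1, 2, 4, 5, 6, 7, 8, 9, 10, 11, 12, 13, 14, 16}, so |A + A| = 17.
Step 2: Doubling constant K = |A + A|/|A| = 17/6 = 17/6 ≈ 2.8333.
Step 3: Plünnecke-Ruzsa gives |3A| ≤ K³·|A| = (2.8333)³ · 6 ≈ 136.4722.
Step 4: Compute 3A = A + A + A directly by enumerating all triples (a,b,c) ∈ A³; |3A| = 29.
Step 5: Check 29 ≤ 136.4722? Yes ✓.

K = 17/6, Plünnecke-Ruzsa bound K³|A| ≈ 136.4722, |3A| = 29, inequality holds.


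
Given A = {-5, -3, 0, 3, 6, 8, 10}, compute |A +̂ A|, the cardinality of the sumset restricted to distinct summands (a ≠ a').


Restricted sumset: A +̂ A = {a + a' : a ∈ A, a' ∈ A, a ≠ a'}.
Equivalently, take A + A and drop any sum 2a that is achievable ONLY as a + a for a ∈ A (i.e. sums representable only with equal summands).
Enumerate pairs (a, a') with a < a' (symmetric, so each unordered pair gives one sum; this covers all a ≠ a'):
  -5 + -3 = -8
  -5 + 0 = -5
  -5 + 3 = -2
  -5 + 6 = 1
  -5 + 8 = 3
  -5 + 10 = 5
  -3 + 0 = -3
  -3 + 3 = 0
  -3 + 6 = 3
  -3 + 8 = 5
  -3 + 10 = 7
  0 + 3 = 3
  0 + 6 = 6
  0 + 8 = 8
  0 + 10 = 10
  3 + 6 = 9
  3 + 8 = 11
  3 + 10 = 13
  6 + 8 = 14
  6 + 10 = 16
  8 + 10 = 18
Collected distinct sums: {-8, -5, -3, -2, 0, 1, 3, 5, 6, 7, 8, 9, 10, 11, 13, 14, 16, 18}
|A +̂ A| = 18
(Reference bound: |A +̂ A| ≥ 2|A| - 3 for |A| ≥ 2, with |A| = 7 giving ≥ 11.)

|A +̂ A| = 18


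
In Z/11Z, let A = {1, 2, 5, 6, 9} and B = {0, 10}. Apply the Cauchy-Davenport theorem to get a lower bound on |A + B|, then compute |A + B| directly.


Cauchy-Davenport: |A + B| ≥ min(p, |A| + |B| - 1) for A, B nonempty in Z/pZ.
|A| = 5, |B| = 2, p = 11.
CD lower bound = min(11, 5 + 2 - 1) = min(11, 6) = 6.
Compute A + B mod 11 directly:
a = 1: 1+0=1, 1+10=0
a = 2: 2+0=2, 2+10=1
a = 5: 5+0=5, 5+10=4
a = 6: 6+0=6, 6+10=5
a = 9: 9+0=9, 9+10=8
A + B = {0, 1, 2, 4, 5, 6, 8, 9}, so |A + B| = 8.
Verify: 8 ≥ 6? Yes ✓.

CD lower bound = 6, actual |A + B| = 8.


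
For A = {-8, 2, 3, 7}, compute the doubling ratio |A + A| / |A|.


|A| = 4.
Compute A + A by enumerating all 16 pairs.
A + A = {-16, -6, -5, -1, 4, 5, 6, 9, 10, 14}, so |A + A| = 10.
K = |A + A| / |A| = 10/4 = 5/2 ≈ 2.5000.
Reference: AP of size 4 gives K = 7/4 ≈ 1.7500; a fully generic set of size 4 gives K ≈ 2.5000.

|A| = 4, |A + A| = 10, K = 10/4 = 5/2.


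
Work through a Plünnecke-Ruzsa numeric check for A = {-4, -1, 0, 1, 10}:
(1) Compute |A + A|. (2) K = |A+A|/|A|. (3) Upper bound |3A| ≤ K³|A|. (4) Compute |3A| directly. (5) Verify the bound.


|A| = 5.
Step 1: Compute A + A by enumerating all 25 pairs.
A + A = {-8, -5, -4, -3, -2, -1, 0, 1, 2, 6, 9, 10, 11, 20}, so |A + A| = 14.
Step 2: Doubling constant K = |A + A|/|A| = 14/5 = 14/5 ≈ 2.8000.
Step 3: Plünnecke-Ruzsa gives |3A| ≤ K³·|A| = (2.8000)³ · 5 ≈ 109.7600.
Step 4: Compute 3A = A + A + A directly by enumerating all triples (a,b,c) ∈ A³; |3A| = 27.
Step 5: Check 27 ≤ 109.7600? Yes ✓.

K = 14/5, Plünnecke-Ruzsa bound K³|A| ≈ 109.7600, |3A| = 27, inequality holds.


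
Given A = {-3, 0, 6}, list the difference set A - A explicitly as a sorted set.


A - A = {a - a' : a, a' ∈ A}.
Compute a - a' for each ordered pair (a, a'):
a = -3: -3--3=0, -3-0=-3, -3-6=-9
a = 0: 0--3=3, 0-0=0, 0-6=-6
a = 6: 6--3=9, 6-0=6, 6-6=0
Collecting distinct values (and noting 0 appears from a-a):
A - A = {-9, -6, -3, 0, 3, 6, 9}
|A - A| = 7

A - A = {-9, -6, -3, 0, 3, 6, 9}


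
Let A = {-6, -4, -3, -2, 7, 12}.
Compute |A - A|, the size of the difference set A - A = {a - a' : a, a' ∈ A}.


A - A = {a - a' : a, a' ∈ A}; |A| = 6.
Bounds: 2|A|-1 ≤ |A - A| ≤ |A|² - |A| + 1, i.e. 11 ≤ |A - A| ≤ 31.
Note: 0 ∈ A - A always (from a - a). The set is symmetric: if d ∈ A - A then -d ∈ A - A.
Enumerate nonzero differences d = a - a' with a > a' (then include -d):
Positive differences: {1, 2, 3, 4, 5, 9, 10, 11, 13, 14, 15, 16, 18}
Full difference set: {0} ∪ (positive diffs) ∪ (negative diffs).
|A - A| = 1 + 2·13 = 27 (matches direct enumeration: 27).

|A - A| = 27


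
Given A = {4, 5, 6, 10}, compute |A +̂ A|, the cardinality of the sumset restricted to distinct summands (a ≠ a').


Restricted sumset: A +̂ A = {a + a' : a ∈ A, a' ∈ A, a ≠ a'}.
Equivalently, take A + A and drop any sum 2a that is achievable ONLY as a + a for a ∈ A (i.e. sums representable only with equal summands).
Enumerate pairs (a, a') with a < a' (symmetric, so each unordered pair gives one sum; this covers all a ≠ a'):
  4 + 5 = 9
  4 + 6 = 10
  4 + 10 = 14
  5 + 6 = 11
  5 + 10 = 15
  6 + 10 = 16
Collected distinct sums: {9, 10, 11, 14, 15, 16}
|A +̂ A| = 6
(Reference bound: |A +̂ A| ≥ 2|A| - 3 for |A| ≥ 2, with |A| = 4 giving ≥ 5.)

|A +̂ A| = 6


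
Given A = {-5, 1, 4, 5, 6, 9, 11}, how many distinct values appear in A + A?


A + A = {a + a' : a, a' ∈ A}; |A| = 7.
General bounds: 2|A| - 1 ≤ |A + A| ≤ |A|(|A|+1)/2, i.e. 13 ≤ |A + A| ≤ 28.
Lower bound 2|A|-1 is attained iff A is an arithmetic progression.
Enumerate sums a + a' for a ≤ a' (symmetric, so this suffices):
a = -5: -5+-5=-10, -5+1=-4, -5+4=-1, -5+5=0, -5+6=1, -5+9=4, -5+11=6
a = 1: 1+1=2, 1+4=5, 1+5=6, 1+6=7, 1+9=10, 1+11=12
a = 4: 4+4=8, 4+5=9, 4+6=10, 4+9=13, 4+11=15
a = 5: 5+5=10, 5+6=11, 5+9=14, 5+11=16
a = 6: 6+6=12, 6+9=15, 6+11=17
a = 9: 9+9=18, 9+11=20
a = 11: 11+11=22
Distinct sums: {-10, -4, -1, 0, 1, 2, 4, 5, 6, 7, 8, 9, 10, 11, 12, 13, 14, 15, 16, 17, 18, 20, 22}
|A + A| = 23

|A + A| = 23


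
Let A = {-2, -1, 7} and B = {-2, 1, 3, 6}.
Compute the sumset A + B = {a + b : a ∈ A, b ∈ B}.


A + B = {a + b : a ∈ A, b ∈ B}.
Enumerate all |A|·|B| = 3·4 = 12 pairs (a, b) and collect distinct sums.
a = -2: -2+-2=-4, -2+1=-1, -2+3=1, -2+6=4
a = -1: -1+-2=-3, -1+1=0, -1+3=2, -1+6=5
a = 7: 7+-2=5, 7+1=8, 7+3=10, 7+6=13
Collecting distinct sums: A + B = {-4, -3, -1, 0, 1, 2, 4, 5, 8, 10, 13}
|A + B| = 11

A + B = {-4, -3, -1, 0, 1, 2, 4, 5, 8, 10, 13}


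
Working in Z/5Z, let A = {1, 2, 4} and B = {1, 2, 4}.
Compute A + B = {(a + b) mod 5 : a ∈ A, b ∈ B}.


Work in Z/5Z: reduce every sum a + b modulo 5.
Enumerate all 9 pairs:
a = 1: 1+1=2, 1+2=3, 1+4=0
a = 2: 2+1=3, 2+2=4, 2+4=1
a = 4: 4+1=0, 4+2=1, 4+4=3
Distinct residues collected: {0, 1, 2, 3, 4}
|A + B| = 5 (out of 5 total residues).

A + B = {0, 1, 2, 3, 4}


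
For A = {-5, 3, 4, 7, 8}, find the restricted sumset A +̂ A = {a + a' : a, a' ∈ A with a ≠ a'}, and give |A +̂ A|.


Restricted sumset: A +̂ A = {a + a' : a ∈ A, a' ∈ A, a ≠ a'}.
Equivalently, take A + A and drop any sum 2a that is achievable ONLY as a + a for a ∈ A (i.e. sums representable only with equal summands).
Enumerate pairs (a, a') with a < a' (symmetric, so each unordered pair gives one sum; this covers all a ≠ a'):
  -5 + 3 = -2
  -5 + 4 = -1
  -5 + 7 = 2
  -5 + 8 = 3
  3 + 4 = 7
  3 + 7 = 10
  3 + 8 = 11
  4 + 7 = 11
  4 + 8 = 12
  7 + 8 = 15
Collected distinct sums: {-2, -1, 2, 3, 7, 10, 11, 12, 15}
|A +̂ A| = 9
(Reference bound: |A +̂ A| ≥ 2|A| - 3 for |A| ≥ 2, with |A| = 5 giving ≥ 7.)

|A +̂ A| = 9


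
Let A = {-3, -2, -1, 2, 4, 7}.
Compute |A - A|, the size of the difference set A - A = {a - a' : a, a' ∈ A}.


A - A = {a - a' : a, a' ∈ A}; |A| = 6.
Bounds: 2|A|-1 ≤ |A - A| ≤ |A|² - |A| + 1, i.e. 11 ≤ |A - A| ≤ 31.
Note: 0 ∈ A - A always (from a - a). The set is symmetric: if d ∈ A - A then -d ∈ A - A.
Enumerate nonzero differences d = a - a' with a > a' (then include -d):
Positive differences: {1, 2, 3, 4, 5, 6, 7, 8, 9, 10}
Full difference set: {0} ∪ (positive diffs) ∪ (negative diffs).
|A - A| = 1 + 2·10 = 21 (matches direct enumeration: 21).

|A - A| = 21


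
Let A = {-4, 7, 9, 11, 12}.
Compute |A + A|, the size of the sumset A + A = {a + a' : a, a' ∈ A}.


A + A = {a + a' : a, a' ∈ A}; |A| = 5.
General bounds: 2|A| - 1 ≤ |A + A| ≤ |A|(|A|+1)/2, i.e. 9 ≤ |A + A| ≤ 15.
Lower bound 2|A|-1 is attained iff A is an arithmetic progression.
Enumerate sums a + a' for a ≤ a' (symmetric, so this suffices):
a = -4: -4+-4=-8, -4+7=3, -4+9=5, -4+11=7, -4+12=8
a = 7: 7+7=14, 7+9=16, 7+11=18, 7+12=19
a = 9: 9+9=18, 9+11=20, 9+12=21
a = 11: 11+11=22, 11+12=23
a = 12: 12+12=24
Distinct sums: {-8, 3, 5, 7, 8, 14, 16, 18, 19, 20, 21, 22, 23, 24}
|A + A| = 14

|A + A| = 14


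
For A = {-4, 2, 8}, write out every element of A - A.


A - A = {a - a' : a, a' ∈ A}.
Compute a - a' for each ordered pair (a, a'):
a = -4: -4--4=0, -4-2=-6, -4-8=-12
a = 2: 2--4=6, 2-2=0, 2-8=-6
a = 8: 8--4=12, 8-2=6, 8-8=0
Collecting distinct values (and noting 0 appears from a-a):
A - A = {-12, -6, 0, 6, 12}
|A - A| = 5

A - A = {-12, -6, 0, 6, 12}


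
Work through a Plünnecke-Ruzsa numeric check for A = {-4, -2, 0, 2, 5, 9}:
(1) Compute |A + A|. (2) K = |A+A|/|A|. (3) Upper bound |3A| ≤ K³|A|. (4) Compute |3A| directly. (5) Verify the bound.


|A| = 6.
Step 1: Compute A + A by enumerating all 36 pairs.
A + A = {-8, -6, -4, -2, 0, 1, 2, 3, 4, 5, 7, 9, 10, 11, 14, 18}, so |A + A| = 16.
Step 2: Doubling constant K = |A + A|/|A| = 16/6 = 16/6 ≈ 2.6667.
Step 3: Plünnecke-Ruzsa gives |3A| ≤ K³·|A| = (2.6667)³ · 6 ≈ 113.7778.
Step 4: Compute 3A = A + A + A directly by enumerating all triples (a,b,c) ∈ A³; |3A| = 30.
Step 5: Check 30 ≤ 113.7778? Yes ✓.

K = 16/6, Plünnecke-Ruzsa bound K³|A| ≈ 113.7778, |3A| = 30, inequality holds.


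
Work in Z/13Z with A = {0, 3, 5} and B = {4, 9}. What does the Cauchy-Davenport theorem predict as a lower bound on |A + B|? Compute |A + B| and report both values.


Cauchy-Davenport: |A + B| ≥ min(p, |A| + |B| - 1) for A, B nonempty in Z/pZ.
|A| = 3, |B| = 2, p = 13.
CD lower bound = min(13, 3 + 2 - 1) = min(13, 4) = 4.
Compute A + B mod 13 directly:
a = 0: 0+4=4, 0+9=9
a = 3: 3+4=7, 3+9=12
a = 5: 5+4=9, 5+9=1
A + B = {1, 4, 7, 9, 12}, so |A + B| = 5.
Verify: 5 ≥ 4? Yes ✓.

CD lower bound = 4, actual |A + B| = 5.


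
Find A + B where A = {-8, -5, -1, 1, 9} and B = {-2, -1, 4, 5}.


A + B = {a + b : a ∈ A, b ∈ B}.
Enumerate all |A|·|B| = 5·4 = 20 pairs (a, b) and collect distinct sums.
a = -8: -8+-2=-10, -8+-1=-9, -8+4=-4, -8+5=-3
a = -5: -5+-2=-7, -5+-1=-6, -5+4=-1, -5+5=0
a = -1: -1+-2=-3, -1+-1=-2, -1+4=3, -1+5=4
a = 1: 1+-2=-1, 1+-1=0, 1+4=5, 1+5=6
a = 9: 9+-2=7, 9+-1=8, 9+4=13, 9+5=14
Collecting distinct sums: A + B = {-10, -9, -7, -6, -4, -3, -2, -1, 0, 3, 4, 5, 6, 7, 8, 13, 14}
|A + B| = 17

A + B = {-10, -9, -7, -6, -4, -3, -2, -1, 0, 3, 4, 5, 6, 7, 8, 13, 14}


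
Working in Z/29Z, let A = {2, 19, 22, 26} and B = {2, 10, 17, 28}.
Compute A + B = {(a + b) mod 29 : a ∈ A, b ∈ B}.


Work in Z/29Z: reduce every sum a + b modulo 29.
Enumerate all 16 pairs:
a = 2: 2+2=4, 2+10=12, 2+17=19, 2+28=1
a = 19: 19+2=21, 19+10=0, 19+17=7, 19+28=18
a = 22: 22+2=24, 22+10=3, 22+17=10, 22+28=21
a = 26: 26+2=28, 26+10=7, 26+17=14, 26+28=25
Distinct residues collected: {0, 1, 3, 4, 7, 10, 12, 14, 18, 19, 21, 24, 25, 28}
|A + B| = 14 (out of 29 total residues).

A + B = {0, 1, 3, 4, 7, 10, 12, 14, 18, 19, 21, 24, 25, 28}


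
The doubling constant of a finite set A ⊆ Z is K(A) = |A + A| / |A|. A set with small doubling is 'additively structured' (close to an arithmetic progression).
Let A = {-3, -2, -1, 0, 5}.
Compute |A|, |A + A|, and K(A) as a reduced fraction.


|A| = 5.
Compute A + A by enumerating all 25 pairs.
A + A = {-6, -5, -4, -3, -2, -1, 0, 2, 3, 4, 5, 10}, so |A + A| = 12.
K = |A + A| / |A| = 12/5 (already in lowest terms) ≈ 2.4000.
Reference: AP of size 5 gives K = 9/5 ≈ 1.8000; a fully generic set of size 5 gives K ≈ 3.0000.

|A| = 5, |A + A| = 12, K = 12/5.


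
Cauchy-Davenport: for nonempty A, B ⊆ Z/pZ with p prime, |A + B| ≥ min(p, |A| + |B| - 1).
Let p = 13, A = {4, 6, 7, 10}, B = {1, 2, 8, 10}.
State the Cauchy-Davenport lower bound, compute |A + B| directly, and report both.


Cauchy-Davenport: |A + B| ≥ min(p, |A| + |B| - 1) for A, B nonempty in Z/pZ.
|A| = 4, |B| = 4, p = 13.
CD lower bound = min(13, 4 + 4 - 1) = min(13, 7) = 7.
Compute A + B mod 13 directly:
a = 4: 4+1=5, 4+2=6, 4+8=12, 4+10=1
a = 6: 6+1=7, 6+2=8, 6+8=1, 6+10=3
a = 7: 7+1=8, 7+2=9, 7+8=2, 7+10=4
a = 10: 10+1=11, 10+2=12, 10+8=5, 10+10=7
A + B = {1, 2, 3, 4, 5, 6, 7, 8, 9, 11, 12}, so |A + B| = 11.
Verify: 11 ≥ 7? Yes ✓.

CD lower bound = 7, actual |A + B| = 11.


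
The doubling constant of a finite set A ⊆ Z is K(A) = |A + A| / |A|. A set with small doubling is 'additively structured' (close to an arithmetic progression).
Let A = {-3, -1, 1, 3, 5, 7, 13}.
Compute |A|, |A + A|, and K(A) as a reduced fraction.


|A| = 7.
Compute A + A by enumerating all 49 pairs.
A + A = {-6, -4, -2, 0, 2, 4, 6, 8, 10, 12, 14, 16, 18, 20, 26}, so |A + A| = 15.
K = |A + A| / |A| = 15/7 (already in lowest terms) ≈ 2.1429.
Reference: AP of size 7 gives K = 13/7 ≈ 1.8571; a fully generic set of size 7 gives K ≈ 4.0000.

|A| = 7, |A + A| = 15, K = 15/7.


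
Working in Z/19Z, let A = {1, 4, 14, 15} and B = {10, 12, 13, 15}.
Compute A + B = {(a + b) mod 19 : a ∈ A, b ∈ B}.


Work in Z/19Z: reduce every sum a + b modulo 19.
Enumerate all 16 pairs:
a = 1: 1+10=11, 1+12=13, 1+13=14, 1+15=16
a = 4: 4+10=14, 4+12=16, 4+13=17, 4+15=0
a = 14: 14+10=5, 14+12=7, 14+13=8, 14+15=10
a = 15: 15+10=6, 15+12=8, 15+13=9, 15+15=11
Distinct residues collected: {0, 5, 6, 7, 8, 9, 10, 11, 13, 14, 16, 17}
|A + B| = 12 (out of 19 total residues).

A + B = {0, 5, 6, 7, 8, 9, 10, 11, 13, 14, 16, 17}


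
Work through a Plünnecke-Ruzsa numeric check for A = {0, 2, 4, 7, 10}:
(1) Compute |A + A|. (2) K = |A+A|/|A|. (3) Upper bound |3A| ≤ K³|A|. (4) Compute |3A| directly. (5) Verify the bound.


|A| = 5.
Step 1: Compute A + A by enumerating all 25 pairs.
A + A = {0, 2, 4, 6, 7, 8, 9, 10, 11, 12, 14, 17, 20}, so |A + A| = 13.
Step 2: Doubling constant K = |A + A|/|A| = 13/5 = 13/5 ≈ 2.6000.
Step 3: Plünnecke-Ruzsa gives |3A| ≤ K³·|A| = (2.6000)³ · 5 ≈ 87.8800.
Step 4: Compute 3A = A + A + A directly by enumerating all triples (a,b,c) ∈ A³; |3A| = 23.
Step 5: Check 23 ≤ 87.8800? Yes ✓.

K = 13/5, Plünnecke-Ruzsa bound K³|A| ≈ 87.8800, |3A| = 23, inequality holds.


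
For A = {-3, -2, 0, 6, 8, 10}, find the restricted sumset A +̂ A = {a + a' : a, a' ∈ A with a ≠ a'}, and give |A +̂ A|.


Restricted sumset: A +̂ A = {a + a' : a ∈ A, a' ∈ A, a ≠ a'}.
Equivalently, take A + A and drop any sum 2a that is achievable ONLY as a + a for a ∈ A (i.e. sums representable only with equal summands).
Enumerate pairs (a, a') with a < a' (symmetric, so each unordered pair gives one sum; this covers all a ≠ a'):
  -3 + -2 = -5
  -3 + 0 = -3
  -3 + 6 = 3
  -3 + 8 = 5
  -3 + 10 = 7
  -2 + 0 = -2
  -2 + 6 = 4
  -2 + 8 = 6
  -2 + 10 = 8
  0 + 6 = 6
  0 + 8 = 8
  0 + 10 = 10
  6 + 8 = 14
  6 + 10 = 16
  8 + 10 = 18
Collected distinct sums: {-5, -3, -2, 3, 4, 5, 6, 7, 8, 10, 14, 16, 18}
|A +̂ A| = 13
(Reference bound: |A +̂ A| ≥ 2|A| - 3 for |A| ≥ 2, with |A| = 6 giving ≥ 9.)

|A +̂ A| = 13


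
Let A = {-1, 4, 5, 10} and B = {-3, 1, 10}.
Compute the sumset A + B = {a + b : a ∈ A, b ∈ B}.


A + B = {a + b : a ∈ A, b ∈ B}.
Enumerate all |A|·|B| = 4·3 = 12 pairs (a, b) and collect distinct sums.
a = -1: -1+-3=-4, -1+1=0, -1+10=9
a = 4: 4+-3=1, 4+1=5, 4+10=14
a = 5: 5+-3=2, 5+1=6, 5+10=15
a = 10: 10+-3=7, 10+1=11, 10+10=20
Collecting distinct sums: A + B = {-4, 0, 1, 2, 5, 6, 7, 9, 11, 14, 15, 20}
|A + B| = 12

A + B = {-4, 0, 1, 2, 5, 6, 7, 9, 11, 14, 15, 20}


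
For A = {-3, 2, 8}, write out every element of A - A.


A - A = {a - a' : a, a' ∈ A}.
Compute a - a' for each ordered pair (a, a'):
a = -3: -3--3=0, -3-2=-5, -3-8=-11
a = 2: 2--3=5, 2-2=0, 2-8=-6
a = 8: 8--3=11, 8-2=6, 8-8=0
Collecting distinct values (and noting 0 appears from a-a):
A - A = {-11, -6, -5, 0, 5, 6, 11}
|A - A| = 7

A - A = {-11, -6, -5, 0, 5, 6, 11}


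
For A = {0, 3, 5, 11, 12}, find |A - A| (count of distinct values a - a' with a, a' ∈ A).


A - A = {a - a' : a, a' ∈ A}; |A| = 5.
Bounds: 2|A|-1 ≤ |A - A| ≤ |A|² - |A| + 1, i.e. 9 ≤ |A - A| ≤ 21.
Note: 0 ∈ A - A always (from a - a). The set is symmetric: if d ∈ A - A then -d ∈ A - A.
Enumerate nonzero differences d = a - a' with a > a' (then include -d):
Positive differences: {1, 2, 3, 5, 6, 7, 8, 9, 11, 12}
Full difference set: {0} ∪ (positive diffs) ∪ (negative diffs).
|A - A| = 1 + 2·10 = 21 (matches direct enumeration: 21).

|A - A| = 21


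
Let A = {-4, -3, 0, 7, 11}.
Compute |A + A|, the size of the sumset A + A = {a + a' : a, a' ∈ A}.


A + A = {a + a' : a, a' ∈ A}; |A| = 5.
General bounds: 2|A| - 1 ≤ |A + A| ≤ |A|(|A|+1)/2, i.e. 9 ≤ |A + A| ≤ 15.
Lower bound 2|A|-1 is attained iff A is an arithmetic progression.
Enumerate sums a + a' for a ≤ a' (symmetric, so this suffices):
a = -4: -4+-4=-8, -4+-3=-7, -4+0=-4, -4+7=3, -4+11=7
a = -3: -3+-3=-6, -3+0=-3, -3+7=4, -3+11=8
a = 0: 0+0=0, 0+7=7, 0+11=11
a = 7: 7+7=14, 7+11=18
a = 11: 11+11=22
Distinct sums: {-8, -7, -6, -4, -3, 0, 3, 4, 7, 8, 11, 14, 18, 22}
|A + A| = 14

|A + A| = 14


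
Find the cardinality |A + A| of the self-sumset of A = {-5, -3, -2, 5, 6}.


A + A = {a + a' : a, a' ∈ A}; |A| = 5.
General bounds: 2|A| - 1 ≤ |A + A| ≤ |A|(|A|+1)/2, i.e. 9 ≤ |A + A| ≤ 15.
Lower bound 2|A|-1 is attained iff A is an arithmetic progression.
Enumerate sums a + a' for a ≤ a' (symmetric, so this suffices):
a = -5: -5+-5=-10, -5+-3=-8, -5+-2=-7, -5+5=0, -5+6=1
a = -3: -3+-3=-6, -3+-2=-5, -3+5=2, -3+6=3
a = -2: -2+-2=-4, -2+5=3, -2+6=4
a = 5: 5+5=10, 5+6=11
a = 6: 6+6=12
Distinct sums: {-10, -8, -7, -6, -5, -4, 0, 1, 2, 3, 4, 10, 11, 12}
|A + A| = 14

|A + A| = 14


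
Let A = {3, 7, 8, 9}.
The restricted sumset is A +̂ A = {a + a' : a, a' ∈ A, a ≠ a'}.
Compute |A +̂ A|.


Restricted sumset: A +̂ A = {a + a' : a ∈ A, a' ∈ A, a ≠ a'}.
Equivalently, take A + A and drop any sum 2a that is achievable ONLY as a + a for a ∈ A (i.e. sums representable only with equal summands).
Enumerate pairs (a, a') with a < a' (symmetric, so each unordered pair gives one sum; this covers all a ≠ a'):
  3 + 7 = 10
  3 + 8 = 11
  3 + 9 = 12
  7 + 8 = 15
  7 + 9 = 16
  8 + 9 = 17
Collected distinct sums: {10, 11, 12, 15, 16, 17}
|A +̂ A| = 6
(Reference bound: |A +̂ A| ≥ 2|A| - 3 for |A| ≥ 2, with |A| = 4 giving ≥ 5.)

|A +̂ A| = 6


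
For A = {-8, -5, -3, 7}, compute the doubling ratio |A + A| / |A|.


|A| = 4.
Compute A + A by enumerating all 16 pairs.
A + A = {-16, -13, -11, -10, -8, -6, -1, 2, 4, 14}, so |A + A| = 10.
K = |A + A| / |A| = 10/4 = 5/2 ≈ 2.5000.
Reference: AP of size 4 gives K = 7/4 ≈ 1.7500; a fully generic set of size 4 gives K ≈ 2.5000.

|A| = 4, |A + A| = 10, K = 10/4 = 5/2.


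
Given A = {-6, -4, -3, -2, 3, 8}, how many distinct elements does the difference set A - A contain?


A - A = {a - a' : a, a' ∈ A}; |A| = 6.
Bounds: 2|A|-1 ≤ |A - A| ≤ |A|² - |A| + 1, i.e. 11 ≤ |A - A| ≤ 31.
Note: 0 ∈ A - A always (from a - a). The set is symmetric: if d ∈ A - A then -d ∈ A - A.
Enumerate nonzero differences d = a - a' with a > a' (then include -d):
Positive differences: {1, 2, 3, 4, 5, 6, 7, 9, 10, 11, 12, 14}
Full difference set: {0} ∪ (positive diffs) ∪ (negative diffs).
|A - A| = 1 + 2·12 = 25 (matches direct enumeration: 25).

|A - A| = 25


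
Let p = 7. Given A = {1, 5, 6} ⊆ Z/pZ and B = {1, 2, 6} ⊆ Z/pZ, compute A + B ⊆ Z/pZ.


Work in Z/7Z: reduce every sum a + b modulo 7.
Enumerate all 9 pairs:
a = 1: 1+1=2, 1+2=3, 1+6=0
a = 5: 5+1=6, 5+2=0, 5+6=4
a = 6: 6+1=0, 6+2=1, 6+6=5
Distinct residues collected: {0, 1, 2, 3, 4, 5, 6}
|A + B| = 7 (out of 7 total residues).

A + B = {0, 1, 2, 3, 4, 5, 6}


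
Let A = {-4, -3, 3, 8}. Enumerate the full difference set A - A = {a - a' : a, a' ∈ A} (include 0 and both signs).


A - A = {a - a' : a, a' ∈ A}.
Compute a - a' for each ordered pair (a, a'):
a = -4: -4--4=0, -4--3=-1, -4-3=-7, -4-8=-12
a = -3: -3--4=1, -3--3=0, -3-3=-6, -3-8=-11
a = 3: 3--4=7, 3--3=6, 3-3=0, 3-8=-5
a = 8: 8--4=12, 8--3=11, 8-3=5, 8-8=0
Collecting distinct values (and noting 0 appears from a-a):
A - A = {-12, -11, -7, -6, -5, -1, 0, 1, 5, 6, 7, 11, 12}
|A - A| = 13

A - A = {-12, -11, -7, -6, -5, -1, 0, 1, 5, 6, 7, 11, 12}


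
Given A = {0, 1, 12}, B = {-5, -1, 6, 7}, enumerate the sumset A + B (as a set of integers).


A + B = {a + b : a ∈ A, b ∈ B}.
Enumerate all |A|·|B| = 3·4 = 12 pairs (a, b) and collect distinct sums.
a = 0: 0+-5=-5, 0+-1=-1, 0+6=6, 0+7=7
a = 1: 1+-5=-4, 1+-1=0, 1+6=7, 1+7=8
a = 12: 12+-5=7, 12+-1=11, 12+6=18, 12+7=19
Collecting distinct sums: A + B = {-5, -4, -1, 0, 6, 7, 8, 11, 18, 19}
|A + B| = 10

A + B = {-5, -4, -1, 0, 6, 7, 8, 11, 18, 19}


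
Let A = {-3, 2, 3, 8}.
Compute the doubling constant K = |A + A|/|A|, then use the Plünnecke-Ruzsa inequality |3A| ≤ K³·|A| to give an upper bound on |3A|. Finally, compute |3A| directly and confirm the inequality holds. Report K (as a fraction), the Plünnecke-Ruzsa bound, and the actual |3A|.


|A| = 4.
Step 1: Compute A + A by enumerating all 16 pairs.
A + A = {-6, -1, 0, 4, 5, 6, 10, 11, 16}, so |A + A| = 9.
Step 2: Doubling constant K = |A + A|/|A| = 9/4 = 9/4 ≈ 2.2500.
Step 3: Plünnecke-Ruzsa gives |3A| ≤ K³·|A| = (2.2500)³ · 4 ≈ 45.5625.
Step 4: Compute 3A = A + A + A directly by enumerating all triples (a,b,c) ∈ A³; |3A| = 16.
Step 5: Check 16 ≤ 45.5625? Yes ✓.

K = 9/4, Plünnecke-Ruzsa bound K³|A| ≈ 45.5625, |3A| = 16, inequality holds.


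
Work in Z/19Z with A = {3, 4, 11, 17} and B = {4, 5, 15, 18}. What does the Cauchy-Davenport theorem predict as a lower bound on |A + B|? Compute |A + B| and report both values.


Cauchy-Davenport: |A + B| ≥ min(p, |A| + |B| - 1) for A, B nonempty in Z/pZ.
|A| = 4, |B| = 4, p = 19.
CD lower bound = min(19, 4 + 4 - 1) = min(19, 7) = 7.
Compute A + B mod 19 directly:
a = 3: 3+4=7, 3+5=8, 3+15=18, 3+18=2
a = 4: 4+4=8, 4+5=9, 4+15=0, 4+18=3
a = 11: 11+4=15, 11+5=16, 11+15=7, 11+18=10
a = 17: 17+4=2, 17+5=3, 17+15=13, 17+18=16
A + B = {0, 2, 3, 7, 8, 9, 10, 13, 15, 16, 18}, so |A + B| = 11.
Verify: 11 ≥ 7? Yes ✓.

CD lower bound = 7, actual |A + B| = 11.


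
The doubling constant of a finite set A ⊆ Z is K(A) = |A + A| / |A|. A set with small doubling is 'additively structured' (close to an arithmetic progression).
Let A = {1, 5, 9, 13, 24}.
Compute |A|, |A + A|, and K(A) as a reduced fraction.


|A| = 5.
Compute A + A by enumerating all 25 pairs.
A + A = {2, 6, 10, 14, 18, 22, 25, 26, 29, 33, 37, 48}, so |A + A| = 12.
K = |A + A| / |A| = 12/5 (already in lowest terms) ≈ 2.4000.
Reference: AP of size 5 gives K = 9/5 ≈ 1.8000; a fully generic set of size 5 gives K ≈ 3.0000.

|A| = 5, |A + A| = 12, K = 12/5.


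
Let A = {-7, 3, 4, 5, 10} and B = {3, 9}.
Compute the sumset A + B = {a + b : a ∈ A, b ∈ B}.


A + B = {a + b : a ∈ A, b ∈ B}.
Enumerate all |A|·|B| = 5·2 = 10 pairs (a, b) and collect distinct sums.
a = -7: -7+3=-4, -7+9=2
a = 3: 3+3=6, 3+9=12
a = 4: 4+3=7, 4+9=13
a = 5: 5+3=8, 5+9=14
a = 10: 10+3=13, 10+9=19
Collecting distinct sums: A + B = {-4, 2, 6, 7, 8, 12, 13, 14, 19}
|A + B| = 9

A + B = {-4, 2, 6, 7, 8, 12, 13, 14, 19}


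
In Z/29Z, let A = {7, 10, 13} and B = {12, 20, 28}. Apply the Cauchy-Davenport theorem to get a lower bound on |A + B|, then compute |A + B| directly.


Cauchy-Davenport: |A + B| ≥ min(p, |A| + |B| - 1) for A, B nonempty in Z/pZ.
|A| = 3, |B| = 3, p = 29.
CD lower bound = min(29, 3 + 3 - 1) = min(29, 5) = 5.
Compute A + B mod 29 directly:
a = 7: 7+12=19, 7+20=27, 7+28=6
a = 10: 10+12=22, 10+20=1, 10+28=9
a = 13: 13+12=25, 13+20=4, 13+28=12
A + B = {1, 4, 6, 9, 12, 19, 22, 25, 27}, so |A + B| = 9.
Verify: 9 ≥ 5? Yes ✓.

CD lower bound = 5, actual |A + B| = 9.
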